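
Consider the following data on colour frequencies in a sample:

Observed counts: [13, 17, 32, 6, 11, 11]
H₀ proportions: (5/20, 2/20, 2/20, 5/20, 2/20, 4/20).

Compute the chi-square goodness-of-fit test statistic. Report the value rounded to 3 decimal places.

n = 90; E_i = n·p_i = [22.50, 9.00, 9.00, 22.50, 9.00, 18.00]
χ² = (13−22.50)²/22.50 + (17−9.00)²/9.00 + (32−9.00)²/9.00 + (6−22.50)²/22.50 + (11−9.00)²/9.00 + (11−18.00)²/18.00 = 85.1667
df = 5

test statistic = 85.167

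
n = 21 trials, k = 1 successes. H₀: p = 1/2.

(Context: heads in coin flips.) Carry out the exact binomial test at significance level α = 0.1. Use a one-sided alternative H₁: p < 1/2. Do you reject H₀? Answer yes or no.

reject H₀: yes

Exact binomial: n=21, k=1, p₀=1/2=0.5000
P(X≤1) from Σ C(n,i)·p₀^i·(1−p₀)^(n−i)
p-value (one-sided, H₁ less) = 0.00001
At α=0.1: p < α → reject H₀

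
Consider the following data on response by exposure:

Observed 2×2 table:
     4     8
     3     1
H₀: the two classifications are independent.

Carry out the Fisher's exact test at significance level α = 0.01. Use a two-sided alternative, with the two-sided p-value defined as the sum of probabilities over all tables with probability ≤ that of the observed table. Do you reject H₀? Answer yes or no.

reject H₀: no

Margins: r₁=12, r₂=4, c₁=7, c₂=9, n=16
p_obs = C(12,4)·C(4,3)/C(16,7); sum pmf over tables with pmf ≤ p_obs
p-value (two-sided) = 0.26154
At α=0.01: p ≥ α → fail to reject H₀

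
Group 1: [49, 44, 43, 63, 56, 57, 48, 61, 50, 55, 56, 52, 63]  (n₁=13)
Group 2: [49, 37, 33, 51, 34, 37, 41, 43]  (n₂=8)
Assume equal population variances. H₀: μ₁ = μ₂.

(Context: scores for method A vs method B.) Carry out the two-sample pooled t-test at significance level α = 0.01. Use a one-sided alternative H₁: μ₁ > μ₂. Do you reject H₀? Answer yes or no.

reject H₀: yes

x̄₁=53.615, s₁=6.640, n₁=13
x̄₂=40.625, s₂=6.675, n₂=8
s_p² = [12·6.640² + 7·6.675²]/19 = 44.2606
SE = √(s_p²·(1/13+1/8)) = 2.9895
t = (53.615−40.625)/2.9895 = 4.3453
df = 19
p-value (one-sided, H₁ greater) = 0.00017
At α=0.01: p < α → reject H₀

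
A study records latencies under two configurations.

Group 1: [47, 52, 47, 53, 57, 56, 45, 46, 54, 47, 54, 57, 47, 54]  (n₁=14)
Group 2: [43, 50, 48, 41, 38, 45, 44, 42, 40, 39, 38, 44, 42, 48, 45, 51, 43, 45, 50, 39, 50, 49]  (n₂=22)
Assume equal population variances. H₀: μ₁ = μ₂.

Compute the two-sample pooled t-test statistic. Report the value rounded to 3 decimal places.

x̄₁=51.143, s₁=4.418, n₁=14
x̄₂=44.273, s₂=4.211, n₂=22
s_p² = [13·4.418² + 21·4.211²]/34 = 18.4141
SE = √(s_p²·(1/14+1/22)) = 1.4671
t = (51.143−44.273)/1.4671 = 4.6829
df = 34

test statistic = 4.683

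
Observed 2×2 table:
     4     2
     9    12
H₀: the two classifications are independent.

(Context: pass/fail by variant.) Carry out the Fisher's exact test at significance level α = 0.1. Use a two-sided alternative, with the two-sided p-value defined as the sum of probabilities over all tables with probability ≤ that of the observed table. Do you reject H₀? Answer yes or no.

Margins: r₁=6, r₂=21, c₁=13, c₂=14, n=27
p_obs = C(6,4)·C(21,9)/C(27,13); sum pmf over tables with pmf ≤ p_obs
p-value (two-sided) = 0.38454
At α=0.1: p ≥ α → fail to reject H₀

reject H₀: no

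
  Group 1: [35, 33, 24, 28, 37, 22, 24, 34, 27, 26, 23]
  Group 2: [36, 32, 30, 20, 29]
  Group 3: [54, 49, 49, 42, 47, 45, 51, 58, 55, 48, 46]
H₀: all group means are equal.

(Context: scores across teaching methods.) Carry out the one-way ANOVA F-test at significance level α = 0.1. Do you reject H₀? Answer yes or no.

Group means [28.45, 29.40, 49.45], grand mean 37.185
SSB = Σnᵢ(x̄ᵢ−x̄)² = 2797.420; SSW = ΣΣ(x−x̄ᵢ)² = 648.655
MSB = 2797.420/2 = 1398.7098; MSW = 648.655/24 = 27.0273
F = MSB/MSW = 51.7518
df = (2, 24)
p-value (upper-tail) = 0.00000
At α=0.1: p < α → reject H₀

reject H₀: yes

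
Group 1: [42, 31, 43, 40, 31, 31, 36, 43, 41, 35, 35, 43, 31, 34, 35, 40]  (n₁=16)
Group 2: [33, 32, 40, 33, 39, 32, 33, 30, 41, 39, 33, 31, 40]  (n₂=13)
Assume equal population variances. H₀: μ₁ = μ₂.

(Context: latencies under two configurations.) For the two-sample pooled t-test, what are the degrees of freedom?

df = n₁ + n₂ − 2 = 16 + 13 − 2 = 27

degrees of freedom = 27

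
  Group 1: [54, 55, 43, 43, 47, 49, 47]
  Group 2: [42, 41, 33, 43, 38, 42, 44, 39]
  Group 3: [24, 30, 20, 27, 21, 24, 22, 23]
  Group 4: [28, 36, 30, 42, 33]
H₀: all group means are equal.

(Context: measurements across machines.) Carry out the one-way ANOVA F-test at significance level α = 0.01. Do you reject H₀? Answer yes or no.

Group means [48.29, 40.25, 23.88, 33.80], grand mean 36.429
SSB = Σnᵢ(x̄ᵢ−x̄)² = 2396.254; SSW = ΣΣ(x−x̄ᵢ)² = 420.604
MSB = 2396.254/3 = 798.7512; MSW = 420.604/24 = 17.5251
F = MSB/MSW = 45.5774
df = (3, 24)
p-value (upper-tail) = 0.00000
At α=0.01: p < α → reject H₀

reject H₀: yes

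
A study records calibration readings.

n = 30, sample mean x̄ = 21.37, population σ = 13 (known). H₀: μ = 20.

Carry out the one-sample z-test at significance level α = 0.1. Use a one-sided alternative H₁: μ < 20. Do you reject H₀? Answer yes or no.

SE = σ/√n = 13/√30 = 2.3735
z = (x̄−μ₀)/SE = (21.37−20)/2.3735 = 0.5772
p-value (one-sided, H₁ less) = 0.71810
At α=0.1: p ≥ α → fail to reject H₀

reject H₀: no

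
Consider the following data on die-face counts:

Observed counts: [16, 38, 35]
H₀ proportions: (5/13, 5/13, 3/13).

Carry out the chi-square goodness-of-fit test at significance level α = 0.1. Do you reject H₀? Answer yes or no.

reject H₀: yes

n = 89; E_i = n·p_i = [34.23, 34.23, 20.54]
χ² = (16−34.23)²/34.23 + (38−34.23)²/34.23 + (35−20.54)²/20.54 = 20.3071
df = 2
p-value (upper-tail) = 0.00004
At α=0.1: p < α → reject H₀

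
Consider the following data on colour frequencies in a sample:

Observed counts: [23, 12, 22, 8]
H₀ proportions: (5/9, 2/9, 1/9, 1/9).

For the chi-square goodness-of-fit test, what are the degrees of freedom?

df = k − 1 = 4 − 1 = 3

degrees of freedom = 3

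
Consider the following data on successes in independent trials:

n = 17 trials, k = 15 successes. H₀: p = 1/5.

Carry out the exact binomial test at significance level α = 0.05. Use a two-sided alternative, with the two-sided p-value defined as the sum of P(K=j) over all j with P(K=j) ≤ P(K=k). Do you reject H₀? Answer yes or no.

reject H₀: yes

Exact binomial: n=17, k=15, p₀=1/5=0.2000
P(X=j) = C(n,j)·p₀^j·(1−p₀)^(n−j); p = Σ P(X=j) over j with P(X=j) ≤ P(X=15)
p-value (two-sided) = 0.00000
At α=0.05: p < α → reject H₀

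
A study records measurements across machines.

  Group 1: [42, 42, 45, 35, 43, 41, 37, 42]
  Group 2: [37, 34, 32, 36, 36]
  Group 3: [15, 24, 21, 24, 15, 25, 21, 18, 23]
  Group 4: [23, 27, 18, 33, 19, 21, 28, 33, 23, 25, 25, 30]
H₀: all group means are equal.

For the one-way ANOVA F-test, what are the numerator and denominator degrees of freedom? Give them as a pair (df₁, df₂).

k = 4 groups, N = 34 total
df = (k−1, N−k) = (4−1, 34−4) = (3, 30)

degrees of freedom = [3, 30]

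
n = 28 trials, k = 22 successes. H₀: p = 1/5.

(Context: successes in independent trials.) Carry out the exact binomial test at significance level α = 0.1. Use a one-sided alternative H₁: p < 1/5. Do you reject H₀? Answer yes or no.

reject H₀: no

Exact binomial: n=28, k=22, p₀=1/5=0.2000
P(X≤22) from Σ C(n,i)·p₀^i·(1−p₀)^(n−i)
p-value (one-sided, H₁ less) = 1.00000
At α=0.1: p ≥ α → fail to reject H₀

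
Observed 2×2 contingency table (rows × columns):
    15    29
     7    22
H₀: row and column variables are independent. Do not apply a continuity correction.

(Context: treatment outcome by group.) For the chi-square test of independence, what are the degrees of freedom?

degrees of freedom = 1

df = (r−1)(c−1) = (2−1)·(2−1) = 1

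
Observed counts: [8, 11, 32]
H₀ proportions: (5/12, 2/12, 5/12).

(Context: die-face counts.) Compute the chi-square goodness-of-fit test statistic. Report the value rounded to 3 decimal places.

n = 51; E_i = n·p_i = [21.25, 8.50, 21.25]
χ² = (8−21.25)²/21.25 + (11−8.50)²/8.50 + (32−21.25)²/21.25 = 14.4353
df = 2

test statistic = 14.435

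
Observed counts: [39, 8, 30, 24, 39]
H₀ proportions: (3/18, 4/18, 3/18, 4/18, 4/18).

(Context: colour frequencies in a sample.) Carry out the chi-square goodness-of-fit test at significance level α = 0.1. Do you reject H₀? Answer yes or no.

reject H₀: yes

n = 140; E_i = n·p_i = [23.33, 31.11, 23.33, 31.11, 31.11]
χ² = (39−23.33)²/23.33 + (8−31.11)²/31.11 + (30−23.33)²/23.33 + (24−31.11)²/31.11 + (39−31.11)²/31.11 = 33.2179
df = 4
p-value (upper-tail) = 0.00000
At α=0.1: p < α → reject H₀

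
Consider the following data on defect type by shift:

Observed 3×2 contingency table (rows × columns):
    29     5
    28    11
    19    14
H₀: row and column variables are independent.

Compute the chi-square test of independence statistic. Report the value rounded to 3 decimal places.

Row totals [34, 39, 33], col totals [76, 30], n=106
χ² = (29−24.38)²/24.38 + (5−9.62)²/9.62 + (28−27.96)²/27.96 + (11−11.04)²/11.04 + (19−23.66)²/23.66 + (14−9.34)²/9.34 = 6.3409
df = 2

test statistic = 6.341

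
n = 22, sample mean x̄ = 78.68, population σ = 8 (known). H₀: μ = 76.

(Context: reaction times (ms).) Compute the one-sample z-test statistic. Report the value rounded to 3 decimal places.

SE = σ/√n = 8/√22 = 1.7056
z = (x̄−μ₀)/SE = (78.68−76)/1.7056 = 1.5713

test statistic = 1.571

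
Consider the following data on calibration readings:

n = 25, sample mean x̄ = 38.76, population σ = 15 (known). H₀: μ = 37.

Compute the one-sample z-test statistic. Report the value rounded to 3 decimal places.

SE = σ/√n = 15/√25 = 3.0000
z = (x̄−μ₀)/SE = (38.76−37)/3.0000 = 0.5867

test statistic = 0.587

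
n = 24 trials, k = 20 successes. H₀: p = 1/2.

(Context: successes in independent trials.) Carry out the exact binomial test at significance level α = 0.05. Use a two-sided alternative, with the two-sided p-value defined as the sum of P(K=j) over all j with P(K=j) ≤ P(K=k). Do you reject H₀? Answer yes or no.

reject H₀: yes

Exact binomial: n=24, k=20, p₀=1/2=0.5000
P(X=j) = C(n,j)·p₀^j·(1−p₀)^(n−j); p = Σ P(X=j) over j with P(X=j) ≤ P(X=20)
p-value (two-sided) = 0.00154
At α=0.05: p < α → reject H₀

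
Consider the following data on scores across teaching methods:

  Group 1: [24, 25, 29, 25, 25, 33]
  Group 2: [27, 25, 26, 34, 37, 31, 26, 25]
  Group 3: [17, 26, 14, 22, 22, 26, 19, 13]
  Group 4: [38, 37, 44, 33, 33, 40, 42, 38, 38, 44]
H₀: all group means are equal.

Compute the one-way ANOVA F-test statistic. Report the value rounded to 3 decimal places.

Group means [26.83, 28.88, 19.88, 38.70], grand mean 29.312
SSB = Σnᵢ(x̄ᵢ−x̄)² = 1632.192; SSW = ΣΣ(x−x̄ᵢ)² = 520.683
MSB = 1632.192/3 = 544.0639; MSW = 520.683/28 = 18.5958
F = MSB/MSW = 29.2573
df = (3, 28)

test statistic = 29.257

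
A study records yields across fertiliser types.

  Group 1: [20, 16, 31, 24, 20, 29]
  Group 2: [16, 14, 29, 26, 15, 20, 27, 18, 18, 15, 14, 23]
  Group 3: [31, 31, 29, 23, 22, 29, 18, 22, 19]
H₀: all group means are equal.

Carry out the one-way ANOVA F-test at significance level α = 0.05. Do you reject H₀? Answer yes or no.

Group means [23.33, 19.58, 24.89], grand mean 22.185
SSB = Σnᵢ(x̄ᵢ−x̄)² = 154.935; SSW = ΣΣ(x−x̄ᵢ)² = 697.139
MSB = 154.935/2 = 77.4676; MSW = 697.139/24 = 29.0475
F = MSB/MSW = 2.6669
df = (2, 24)
p-value (upper-tail) = 0.08997
At α=0.05: p ≥ α → fail to reject H₀

reject H₀: no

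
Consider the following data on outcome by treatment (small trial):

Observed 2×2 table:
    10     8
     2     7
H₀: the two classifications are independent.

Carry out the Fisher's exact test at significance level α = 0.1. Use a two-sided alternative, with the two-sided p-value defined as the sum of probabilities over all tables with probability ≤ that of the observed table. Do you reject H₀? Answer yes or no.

reject H₀: no

Margins: r₁=18, r₂=9, c₁=12, c₂=15, n=27
p_obs = C(18,10)·C(9,2)/C(27,12); sum pmf over tables with pmf ≤ p_obs
p-value (two-sided) = 0.21724
At α=0.1: p ≥ α → fail to reject H₀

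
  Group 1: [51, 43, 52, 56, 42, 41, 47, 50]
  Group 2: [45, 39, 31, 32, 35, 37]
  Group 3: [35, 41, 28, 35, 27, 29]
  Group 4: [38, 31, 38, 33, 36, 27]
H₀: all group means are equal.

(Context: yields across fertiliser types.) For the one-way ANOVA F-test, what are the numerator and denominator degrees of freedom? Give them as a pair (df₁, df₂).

k = 4 groups, N = 26 total
df = (k−1, N−k) = (4−1, 26−4) = (3, 22)

degrees of freedom = [3, 22]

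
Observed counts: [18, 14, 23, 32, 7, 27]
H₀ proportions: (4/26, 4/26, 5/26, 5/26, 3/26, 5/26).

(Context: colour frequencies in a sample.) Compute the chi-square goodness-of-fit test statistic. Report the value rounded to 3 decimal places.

n = 121; E_i = n·p_i = [18.62, 18.62, 23.27, 23.27, 13.96, 23.27]
χ² = (18−18.62)²/18.62 + (14−18.62)²/18.62 + (23−23.27)²/23.27 + (32−23.27)²/23.27 + (7−13.96)²/13.96 + (27−23.27)²/23.27 = 8.5129
df = 5

test statistic = 8.513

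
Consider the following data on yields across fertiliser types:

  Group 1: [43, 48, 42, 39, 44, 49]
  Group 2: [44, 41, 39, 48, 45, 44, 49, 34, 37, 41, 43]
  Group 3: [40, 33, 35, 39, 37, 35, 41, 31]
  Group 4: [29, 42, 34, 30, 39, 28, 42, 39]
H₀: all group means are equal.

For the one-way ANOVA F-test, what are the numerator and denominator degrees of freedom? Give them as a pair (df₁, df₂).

degrees of freedom = [3, 29]

k = 4 groups, N = 33 total
df = (k−1, N−k) = (4−1, 33−4) = (3, 29)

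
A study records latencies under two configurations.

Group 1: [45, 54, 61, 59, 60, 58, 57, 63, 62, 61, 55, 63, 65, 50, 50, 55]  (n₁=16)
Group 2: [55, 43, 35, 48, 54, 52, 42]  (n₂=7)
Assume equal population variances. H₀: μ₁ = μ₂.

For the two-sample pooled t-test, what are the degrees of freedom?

degrees of freedom = 21

df = n₁ + n₂ − 2 = 16 + 7 − 2 = 21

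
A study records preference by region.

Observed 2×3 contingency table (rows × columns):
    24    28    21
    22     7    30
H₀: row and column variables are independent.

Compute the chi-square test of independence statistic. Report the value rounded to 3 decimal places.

test statistic = 12.936

Row totals [73, 59], col totals [46, 35, 51], n=132
χ² = (24−25.44)²/25.44 + (28−19.36)²/19.36 + (21−28.20)²/28.20 + (22−20.56)²/20.56 + (7−15.64)²/15.64 + (30−22.80)²/22.80 = 12.9359
df = 2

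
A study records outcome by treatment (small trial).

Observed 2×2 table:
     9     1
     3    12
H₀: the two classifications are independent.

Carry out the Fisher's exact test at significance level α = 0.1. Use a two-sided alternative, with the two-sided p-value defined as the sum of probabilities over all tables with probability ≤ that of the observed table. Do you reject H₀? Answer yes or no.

reject H₀: yes

Margins: r₁=10, r₂=15, c₁=12, c₂=13, n=25
p_obs = C(10,9)·C(15,3)/C(25,12); sum pmf over tables with pmf ≤ p_obs
p-value (two-sided) = 0.00098
At α=0.1: p < α → reject H₀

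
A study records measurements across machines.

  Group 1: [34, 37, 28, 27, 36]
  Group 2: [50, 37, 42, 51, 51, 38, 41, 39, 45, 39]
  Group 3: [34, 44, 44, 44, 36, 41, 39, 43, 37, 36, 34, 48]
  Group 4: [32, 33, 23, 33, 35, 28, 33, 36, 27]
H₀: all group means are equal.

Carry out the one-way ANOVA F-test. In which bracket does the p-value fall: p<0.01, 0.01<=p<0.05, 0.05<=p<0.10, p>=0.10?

p-value bracket: p<0.01

Group means [32.40, 43.30, 40.00, 31.11], grand mean 37.639
SSB = Σnᵢ(x̄ᵢ−x̄)² = 908.117; SSW = ΣΣ(x−x̄ᵢ)² = 742.189
MSB = 908.117/3 = 302.7056; MSW = 742.189/32 = 23.1934
F = MSB/MSW = 13.0514
df = (3, 32)
p-value (upper-tail) = 0.00001
→ bracket: p<0.01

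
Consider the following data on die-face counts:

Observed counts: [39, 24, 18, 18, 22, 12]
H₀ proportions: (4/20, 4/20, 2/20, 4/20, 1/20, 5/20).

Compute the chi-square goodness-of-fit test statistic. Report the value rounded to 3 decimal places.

n = 133; E_i = n·p_i = [26.60, 26.60, 13.30, 26.60, 6.65, 33.25]
χ² = (39−26.60)²/26.60 + (24−26.60)²/26.60 + (18−13.30)²/13.30 + (18−26.60)²/26.60 + (22−6.65)²/6.65 + (12−33.25)²/33.25 = 59.4887
df = 5

test statistic = 59.489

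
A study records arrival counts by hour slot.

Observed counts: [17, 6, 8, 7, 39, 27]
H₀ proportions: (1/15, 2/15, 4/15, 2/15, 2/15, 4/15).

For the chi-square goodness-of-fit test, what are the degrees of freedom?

df = k − 1 = 6 − 1 = 5

degrees of freedom = 5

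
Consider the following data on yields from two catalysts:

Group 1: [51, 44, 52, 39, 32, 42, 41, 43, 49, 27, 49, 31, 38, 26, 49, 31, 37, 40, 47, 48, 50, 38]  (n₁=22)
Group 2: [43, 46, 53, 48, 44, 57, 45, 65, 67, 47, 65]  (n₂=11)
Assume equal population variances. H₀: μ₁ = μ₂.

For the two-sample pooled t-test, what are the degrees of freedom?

degrees of freedom = 31

df = n₁ + n₂ − 2 = 22 + 11 − 2 = 31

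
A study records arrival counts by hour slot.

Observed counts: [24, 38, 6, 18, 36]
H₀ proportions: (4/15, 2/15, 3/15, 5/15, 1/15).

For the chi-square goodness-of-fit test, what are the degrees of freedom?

df = k − 1 = 5 − 1 = 4

degrees of freedom = 4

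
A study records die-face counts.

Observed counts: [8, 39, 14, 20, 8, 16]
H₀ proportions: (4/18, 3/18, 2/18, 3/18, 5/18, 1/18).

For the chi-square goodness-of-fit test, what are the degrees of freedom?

df = k − 1 = 6 − 1 = 5

degrees of freedom = 5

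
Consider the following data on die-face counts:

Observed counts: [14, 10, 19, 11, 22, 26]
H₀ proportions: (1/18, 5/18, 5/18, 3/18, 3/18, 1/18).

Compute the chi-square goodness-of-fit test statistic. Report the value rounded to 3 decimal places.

n = 102; E_i = n·p_i = [5.67, 28.33, 28.33, 17.00, 17.00, 5.67]
χ² = (14−5.67)²/5.67 + (10−28.33)²/28.33 + (19−28.33)²/28.33 + (11−17.00)²/17.00 + (22−17.00)²/17.00 + (26−5.67)²/5.67 = 103.7412
df = 5

test statistic = 103.741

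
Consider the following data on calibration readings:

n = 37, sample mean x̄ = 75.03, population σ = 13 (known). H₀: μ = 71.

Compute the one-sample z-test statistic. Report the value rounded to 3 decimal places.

SE = σ/√n = 13/√37 = 2.1372
z = (x̄−μ₀)/SE = (75.03−71)/2.1372 = 1.8857

test statistic = 1.886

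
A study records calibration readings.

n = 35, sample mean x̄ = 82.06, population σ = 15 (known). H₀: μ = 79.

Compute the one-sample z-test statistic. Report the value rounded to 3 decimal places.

SE = σ/√n = 15/√35 = 2.5355
z = (x̄−μ₀)/SE = (82.06−79)/2.5355 = 1.2069

test statistic = 1.207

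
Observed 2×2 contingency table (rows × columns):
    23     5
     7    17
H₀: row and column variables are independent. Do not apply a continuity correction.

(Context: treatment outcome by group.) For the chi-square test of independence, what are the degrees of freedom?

df = (r−1)(c−1) = (2−1)·(2−1) = 1

degrees of freedom = 1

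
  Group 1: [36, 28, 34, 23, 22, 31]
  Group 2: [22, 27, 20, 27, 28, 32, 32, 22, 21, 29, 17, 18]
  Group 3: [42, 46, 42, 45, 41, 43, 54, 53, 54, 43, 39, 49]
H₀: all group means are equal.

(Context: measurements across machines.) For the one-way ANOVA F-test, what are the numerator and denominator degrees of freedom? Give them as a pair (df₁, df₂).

k = 3 groups, N = 30 total
df = (k−1, N−k) = (3−1, 30−3) = (2, 27)

degrees of freedom = [2, 27]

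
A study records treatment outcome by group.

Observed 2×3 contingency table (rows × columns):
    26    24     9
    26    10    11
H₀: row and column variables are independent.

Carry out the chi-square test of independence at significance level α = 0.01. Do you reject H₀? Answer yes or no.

reject H₀: no

Row totals [59, 47], col totals [52, 34, 20], n=106
χ² = (26−28.94)²/28.94 + (24−18.92)²/18.92 + (9−11.13)²/11.13 + (26−23.06)²/23.06 + (10−15.08)²/15.08 + (11−8.87)²/8.87 = 4.6660
df = 2
p-value (upper-tail) = 0.09700
At α=0.01: p ≥ α → fail to reject H₀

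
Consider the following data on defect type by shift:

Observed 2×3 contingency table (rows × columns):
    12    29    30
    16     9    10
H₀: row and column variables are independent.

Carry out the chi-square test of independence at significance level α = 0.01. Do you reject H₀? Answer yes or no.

Row totals [71, 35], col totals [28, 38, 40], n=106
χ² = (12−18.75)²/18.75 + (29−25.45)²/25.45 + (30−26.79)²/26.79 + (16−9.25)²/9.25 + (9−12.55)²/12.55 + (10−13.21)²/13.21 = 10.0280
df = 2
p-value (upper-tail) = 0.00664
At α=0.01: p < α → reject H₀

reject H₀: yes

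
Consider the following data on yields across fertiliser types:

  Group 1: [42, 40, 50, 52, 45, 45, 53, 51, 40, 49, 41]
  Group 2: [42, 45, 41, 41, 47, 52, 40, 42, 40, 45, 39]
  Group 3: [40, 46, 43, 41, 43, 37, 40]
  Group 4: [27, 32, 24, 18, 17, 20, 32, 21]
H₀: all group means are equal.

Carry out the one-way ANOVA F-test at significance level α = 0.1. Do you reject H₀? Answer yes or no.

Group means [46.18, 43.09, 41.43, 23.88], grand mean 39.541
SSB = Σnᵢ(x̄ᵢ−x̄)² = 2612.054; SSW = ΣΣ(x−x̄ᵢ)² = 695.135
MSB = 2612.054/3 = 870.6848; MSW = 695.135/33 = 21.0647
F = MSB/MSW = 41.3339
df = (3, 33)
p-value (upper-tail) = 0.00000
At α=0.1: p < α → reject H₀

reject H₀: yes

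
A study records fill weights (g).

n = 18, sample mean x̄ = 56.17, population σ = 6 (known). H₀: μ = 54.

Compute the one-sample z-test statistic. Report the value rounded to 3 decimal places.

test statistic = 1.534

SE = σ/√n = 6/√18 = 1.4142
z = (x̄−μ₀)/SE = (56.17−54)/1.4142 = 1.5344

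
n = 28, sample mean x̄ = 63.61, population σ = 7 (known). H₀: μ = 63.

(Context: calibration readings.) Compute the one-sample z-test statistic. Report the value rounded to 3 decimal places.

SE = σ/√n = 7/√28 = 1.3229
z = (x̄−μ₀)/SE = (63.61−63)/1.3229 = 0.4611

test statistic = 0.461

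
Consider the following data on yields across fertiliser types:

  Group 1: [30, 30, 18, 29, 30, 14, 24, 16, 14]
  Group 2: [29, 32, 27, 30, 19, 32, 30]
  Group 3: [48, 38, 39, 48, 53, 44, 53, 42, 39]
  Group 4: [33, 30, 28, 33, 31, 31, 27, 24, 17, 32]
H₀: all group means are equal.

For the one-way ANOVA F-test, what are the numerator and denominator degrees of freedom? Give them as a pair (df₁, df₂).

k = 4 groups, N = 35 total
df = (k−1, N−k) = (4−1, 35−4) = (3, 31)

degrees of freedom = [3, 31]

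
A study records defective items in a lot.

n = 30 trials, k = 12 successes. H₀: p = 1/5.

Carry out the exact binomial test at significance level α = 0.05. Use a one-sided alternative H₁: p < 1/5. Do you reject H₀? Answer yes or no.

Exact binomial: n=30, k=12, p₀=1/5=0.2000
P(X≤12) from Σ C(n,i)·p₀^i·(1−p₀)^(n−i)
p-value (one-sided, H₁ less) = 0.99689
At α=0.05: p ≥ α → fail to reject H₀

reject H₀: no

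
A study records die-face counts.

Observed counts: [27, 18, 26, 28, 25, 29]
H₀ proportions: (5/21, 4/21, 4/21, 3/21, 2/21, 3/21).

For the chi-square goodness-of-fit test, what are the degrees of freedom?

degrees of freedom = 5

df = k − 1 = 6 − 1 = 5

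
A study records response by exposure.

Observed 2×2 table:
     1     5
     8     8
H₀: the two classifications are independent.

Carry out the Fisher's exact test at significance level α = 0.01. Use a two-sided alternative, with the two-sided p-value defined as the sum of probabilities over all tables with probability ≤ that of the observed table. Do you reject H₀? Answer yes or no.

Margins: r₁=6, r₂=16, c₁=9, c₂=13, n=22
p_obs = C(6,1)·C(16,8)/C(22,9); sum pmf over tables with pmf ≤ p_obs
p-value (two-sided) = 0.33304
At α=0.01: p ≥ α → fail to reject H₀

reject H₀: no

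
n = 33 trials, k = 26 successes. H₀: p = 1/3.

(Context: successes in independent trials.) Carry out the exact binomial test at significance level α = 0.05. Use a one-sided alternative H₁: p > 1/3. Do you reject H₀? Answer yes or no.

reject H₀: yes

Exact binomial: n=33, k=26, p₀=1/3=0.3333
P(X≥26) from Σ C(n,i)·p₀^i·(1−p₀)^(n−i)
p-value (one-sided, H₁ greater) = 0.00000
At α=0.05: p < α → reject H₀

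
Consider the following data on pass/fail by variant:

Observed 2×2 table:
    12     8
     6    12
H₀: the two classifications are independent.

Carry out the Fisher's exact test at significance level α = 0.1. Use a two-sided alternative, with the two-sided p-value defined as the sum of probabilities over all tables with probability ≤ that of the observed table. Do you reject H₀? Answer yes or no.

reject H₀: no

Margins: r₁=20, r₂=18, c₁=18, c₂=20, n=38
p_obs = C(20,12)·C(18,6)/C(38,18); sum pmf over tables with pmf ≤ p_obs
p-value (two-sided) = 0.11921
At α=0.1: p ≥ α → fail to reject H₀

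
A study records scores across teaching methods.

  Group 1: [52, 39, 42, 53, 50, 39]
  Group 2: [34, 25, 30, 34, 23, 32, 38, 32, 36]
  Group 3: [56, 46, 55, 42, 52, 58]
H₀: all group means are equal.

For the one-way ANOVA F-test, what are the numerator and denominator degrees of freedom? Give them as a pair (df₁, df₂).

degrees of freedom = [2, 18]

k = 3 groups, N = 21 total
df = (k−1, N−k) = (3−1, 21−3) = (2, 18)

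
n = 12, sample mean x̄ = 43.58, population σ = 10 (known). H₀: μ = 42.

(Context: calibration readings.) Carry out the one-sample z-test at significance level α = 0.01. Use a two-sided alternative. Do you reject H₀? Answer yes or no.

SE = σ/√n = 10/√12 = 2.8868
z = (x̄−μ₀)/SE = (43.58−42)/2.8868 = 0.5473
p-value (two-sided) = 0.58415
At α=0.01: p ≥ α → fail to reject H₀

reject H₀: no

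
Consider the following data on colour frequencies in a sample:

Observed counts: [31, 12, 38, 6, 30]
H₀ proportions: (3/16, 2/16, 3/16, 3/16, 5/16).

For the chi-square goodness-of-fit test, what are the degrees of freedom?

df = k − 1 = 5 − 1 = 4

degrees of freedom = 4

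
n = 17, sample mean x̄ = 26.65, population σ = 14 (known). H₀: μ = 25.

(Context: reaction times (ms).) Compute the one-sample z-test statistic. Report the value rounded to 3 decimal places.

test statistic = 0.486

SE = σ/√n = 14/√17 = 3.3955
z = (x̄−μ₀)/SE = (26.65−25)/3.3955 = 0.4859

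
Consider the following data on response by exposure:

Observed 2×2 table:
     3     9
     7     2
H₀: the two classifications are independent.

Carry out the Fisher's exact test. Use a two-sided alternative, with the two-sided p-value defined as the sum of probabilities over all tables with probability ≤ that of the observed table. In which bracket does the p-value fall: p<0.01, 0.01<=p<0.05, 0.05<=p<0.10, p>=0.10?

p-value bracket: 0.01<=p<0.05

Margins: r₁=12, r₂=9, c₁=10, c₂=11, n=21
p_obs = C(12,3)·C(9,7)/C(21,10); sum pmf over tables with pmf ≤ p_obs
p-value (two-sided) = 0.02997
→ bracket: 0.01<=p<0.05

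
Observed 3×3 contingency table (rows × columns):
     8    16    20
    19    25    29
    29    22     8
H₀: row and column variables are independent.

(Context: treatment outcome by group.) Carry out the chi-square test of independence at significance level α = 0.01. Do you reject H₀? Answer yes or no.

reject H₀: yes

Row totals [44, 73, 59], col totals [56, 63, 57], n=176
χ² = (8−14.00)²/14.00 + (16−15.75)²/15.75 + (20−14.25)²/14.25 + (19−23.23)²/23.23 + (25−26.13)²/26.13 + (29−23.64)²/23.64 + (29−18.77)²/18.77 + (22−21.12)²/21.12 + (8−19.11)²/19.11 = 18.9939
df = 4
p-value (upper-tail) = 0.00079
At α=0.01: p < α → reject H₀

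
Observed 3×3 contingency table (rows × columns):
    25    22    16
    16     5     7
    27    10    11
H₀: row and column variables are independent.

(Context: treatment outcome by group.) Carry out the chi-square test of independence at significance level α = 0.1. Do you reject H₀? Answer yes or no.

reject H₀: no

Row totals [63, 28, 48], col totals [68, 37, 34], n=139
χ² = (25−30.82)²/30.82 + (22−16.77)²/16.77 + (16−15.41)²/15.41 + (16−13.70)²/13.70 + (5−7.45)²/7.45 + (7−6.85)²/6.85 + (27−23.48)²/23.48 + (10−12.78)²/12.78 + (11−11.74)²/11.74 = 5.1280
df = 4
p-value (upper-tail) = 0.27441
At α=0.1: p ≥ α → fail to reject H₀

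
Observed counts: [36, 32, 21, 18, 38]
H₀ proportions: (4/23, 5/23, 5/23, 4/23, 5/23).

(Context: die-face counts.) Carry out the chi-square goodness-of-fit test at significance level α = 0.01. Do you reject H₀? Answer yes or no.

reject H₀: no

n = 145; E_i = n·p_i = [25.22, 31.52, 31.52, 25.22, 31.52]
χ² = (36−25.22)²/25.22 + (32−31.52)²/31.52 + (21−31.52)²/31.52 + (18−25.22)²/25.22 + (38−31.52)²/31.52 = 11.5269
df = 4
p-value (upper-tail) = 0.02124
At α=0.01: p ≥ α → fail to reject H₀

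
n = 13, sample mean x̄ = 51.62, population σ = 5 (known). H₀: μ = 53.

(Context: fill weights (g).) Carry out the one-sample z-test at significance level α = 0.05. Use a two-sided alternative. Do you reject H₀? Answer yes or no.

reject H₀: no

SE = σ/√n = 5/√13 = 1.3868
z = (x̄−μ₀)/SE = (51.62−53)/1.3868 = -0.9951
p-value (two-sided) = 0.31967
At α=0.05: p ≥ α → fail to reject H₀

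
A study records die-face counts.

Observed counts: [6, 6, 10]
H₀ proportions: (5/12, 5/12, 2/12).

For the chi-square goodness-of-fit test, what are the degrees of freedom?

df = k − 1 = 3 − 1 = 2

degrees of freedom = 2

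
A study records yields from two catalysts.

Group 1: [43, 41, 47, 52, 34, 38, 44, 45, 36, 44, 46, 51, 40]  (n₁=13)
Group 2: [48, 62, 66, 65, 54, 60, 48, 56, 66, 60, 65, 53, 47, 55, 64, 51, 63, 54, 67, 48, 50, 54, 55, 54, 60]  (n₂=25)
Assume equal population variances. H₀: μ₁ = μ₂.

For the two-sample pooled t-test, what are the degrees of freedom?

degrees of freedom = 36

df = n₁ + n₂ − 2 = 13 + 25 − 2 = 36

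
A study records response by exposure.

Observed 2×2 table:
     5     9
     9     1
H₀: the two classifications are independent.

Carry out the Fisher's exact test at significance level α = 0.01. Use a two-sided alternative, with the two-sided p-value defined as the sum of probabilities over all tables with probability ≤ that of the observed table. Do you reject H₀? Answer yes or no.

reject H₀: no

Margins: r₁=14, r₂=10, c₁=14, c₂=10, n=24
p_obs = C(14,5)·C(10,9)/C(24,14); sum pmf over tables with pmf ≤ p_obs
p-value (two-sided) = 0.01288
At α=0.01: p ≥ α → fail to reject H₀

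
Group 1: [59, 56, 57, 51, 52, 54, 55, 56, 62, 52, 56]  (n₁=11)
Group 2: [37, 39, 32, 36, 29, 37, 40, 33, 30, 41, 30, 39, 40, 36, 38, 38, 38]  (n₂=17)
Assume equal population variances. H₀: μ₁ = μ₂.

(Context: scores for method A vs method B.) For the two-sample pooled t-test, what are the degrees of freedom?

degrees of freedom = 26

df = n₁ + n₂ − 2 = 11 + 17 − 2 = 26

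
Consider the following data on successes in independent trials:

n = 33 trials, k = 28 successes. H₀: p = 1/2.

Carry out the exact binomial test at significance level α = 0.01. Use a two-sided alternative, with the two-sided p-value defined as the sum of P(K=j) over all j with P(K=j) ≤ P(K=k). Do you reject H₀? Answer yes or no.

reject H₀: yes

Exact binomial: n=33, k=28, p₀=1/2=0.5000
P(X=j) = C(n,j)·p₀^j·(1−p₀)^(n−j); p = Σ P(X=j) over j with P(X=j) ≤ P(X=28)
p-value (two-sided) = 0.00007
At α=0.01: p < α → reject H₀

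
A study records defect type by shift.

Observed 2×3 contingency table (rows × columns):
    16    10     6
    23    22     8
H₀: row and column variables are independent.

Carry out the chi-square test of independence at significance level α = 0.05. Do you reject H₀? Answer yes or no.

Row totals [32, 53], col totals [39, 32, 14], n=85
χ² = (16−14.68)²/14.68 + (10−12.05)²/12.05 + (6−5.27)²/5.27 + (23−24.32)²/24.32 + (22−19.95)²/19.95 + (8−8.73)²/8.73 = 0.9094
df = 2
p-value (upper-tail) = 0.63464
At α=0.05: p ≥ α → fail to reject H₀

reject H₀: no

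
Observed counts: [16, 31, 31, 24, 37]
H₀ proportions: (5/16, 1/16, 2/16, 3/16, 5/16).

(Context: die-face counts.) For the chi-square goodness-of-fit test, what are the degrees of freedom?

degrees of freedom = 4

df = k − 1 = 5 − 1 = 4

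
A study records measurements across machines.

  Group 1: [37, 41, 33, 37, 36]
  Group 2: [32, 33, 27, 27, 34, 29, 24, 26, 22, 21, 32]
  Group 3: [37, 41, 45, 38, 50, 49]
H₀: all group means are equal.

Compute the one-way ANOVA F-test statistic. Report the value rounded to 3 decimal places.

test statistic = 23.798

Group means [36.80, 27.91, 43.33], grand mean 34.136
SSB = Σnᵢ(x̄ᵢ−x̄)² = 969.548; SSW = ΣΣ(x−x̄ᵢ)² = 387.042
MSB = 969.548/2 = 484.7742; MSW = 387.042/19 = 20.3707
F = MSB/MSW = 23.7977
df = (2, 19)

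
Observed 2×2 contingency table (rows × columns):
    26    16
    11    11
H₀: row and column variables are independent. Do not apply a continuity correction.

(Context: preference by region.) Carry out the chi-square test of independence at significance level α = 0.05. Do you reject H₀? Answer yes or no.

reject H₀: no

Row totals [42, 22], col totals [37, 27], n=64
χ² = (26−24.28)²/24.28 + (16−17.72)²/17.72 + (11−12.72)²/12.72 + (11−9.28)²/9.28 = 0.8389
df = 1
p-value (upper-tail) = 0.35970
At α=0.05: p ≥ α → fail to reject H₀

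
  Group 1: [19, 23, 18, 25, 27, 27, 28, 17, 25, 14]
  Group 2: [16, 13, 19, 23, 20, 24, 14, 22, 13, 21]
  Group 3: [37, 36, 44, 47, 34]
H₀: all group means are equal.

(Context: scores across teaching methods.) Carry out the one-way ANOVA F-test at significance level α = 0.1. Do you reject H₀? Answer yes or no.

reject H₀: yes

Group means [22.30, 18.50, 39.60], grand mean 24.240
SSB = Σnᵢ(x̄ᵢ−x̄)² = 1546.760; SSW = ΣΣ(x−x̄ᵢ)² = 501.800
MSB = 1546.760/2 = 773.3800; MSW = 501.800/22 = 22.8091
F = MSB/MSW = 33.9067
df = (2, 22)
p-value (upper-tail) = 0.00000
At α=0.1: p < α → reject H₀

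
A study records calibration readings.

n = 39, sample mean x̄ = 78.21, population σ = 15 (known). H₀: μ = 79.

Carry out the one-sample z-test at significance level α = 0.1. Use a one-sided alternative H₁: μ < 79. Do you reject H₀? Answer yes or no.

SE = σ/√n = 15/√39 = 2.4019
z = (x̄−μ₀)/SE = (78.21−79)/2.4019 = -0.3289
p-value (one-sided, H₁ less) = 0.37111
At α=0.1: p ≥ α → fail to reject H₀

reject H₀: no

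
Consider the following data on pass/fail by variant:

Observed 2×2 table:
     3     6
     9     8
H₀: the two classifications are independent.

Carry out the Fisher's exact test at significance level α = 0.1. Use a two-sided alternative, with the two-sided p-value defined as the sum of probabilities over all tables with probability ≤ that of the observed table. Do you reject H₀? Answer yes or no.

Margins: r₁=9, r₂=17, c₁=12, c₂=14, n=26
p_obs = C(9,3)·C(17,9)/C(26,12); sum pmf over tables with pmf ≤ p_obs
p-value (two-sided) = 0.42911
At α=0.1: p ≥ α → fail to reject H₀

reject H₀: no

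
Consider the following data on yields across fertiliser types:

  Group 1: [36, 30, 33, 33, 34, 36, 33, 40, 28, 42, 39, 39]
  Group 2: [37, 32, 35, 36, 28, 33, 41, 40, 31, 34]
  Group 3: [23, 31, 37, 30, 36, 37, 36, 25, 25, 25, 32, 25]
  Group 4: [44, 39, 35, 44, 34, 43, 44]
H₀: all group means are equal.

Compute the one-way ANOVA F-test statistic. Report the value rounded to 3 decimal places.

test statistic = 7.569

Group means [35.25, 34.70, 30.17, 40.43], grand mean 34.512
SSB = Σnᵢ(x̄ᵢ−x̄)² = 478.513; SSW = ΣΣ(x−x̄ᵢ)² = 779.731
MSB = 478.513/3 = 159.5043; MSW = 779.731/37 = 21.0738
F = MSB/MSW = 7.5688
df = (3, 37)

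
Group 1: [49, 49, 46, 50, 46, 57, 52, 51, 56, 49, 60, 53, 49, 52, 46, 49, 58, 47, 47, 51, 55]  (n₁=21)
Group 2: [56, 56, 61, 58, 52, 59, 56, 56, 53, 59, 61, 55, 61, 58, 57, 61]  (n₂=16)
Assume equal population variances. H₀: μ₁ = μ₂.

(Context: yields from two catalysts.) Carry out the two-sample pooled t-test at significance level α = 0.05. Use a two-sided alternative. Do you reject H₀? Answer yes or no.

reject H₀: yes

x̄₁=51.048, s₁=4.129, n₁=21
x̄₂=57.438, s₂=2.828, n₂=16
s_p² = [20·4.129² + 15·2.828²]/35 = 13.1683
SE = √(s_p²·(1/21+1/16)) = 1.2042
t = (51.048−57.438)/1.2042 = -5.3064
df = 35
p-value (two-sided) = 0.00001
At α=0.05: p < α → reject H₀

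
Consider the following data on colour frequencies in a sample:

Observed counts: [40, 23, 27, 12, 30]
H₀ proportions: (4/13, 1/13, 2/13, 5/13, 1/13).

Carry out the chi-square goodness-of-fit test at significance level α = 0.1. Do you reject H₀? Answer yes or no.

reject H₀: yes

n = 132; E_i = n·p_i = [40.62, 10.15, 20.31, 50.77, 10.15]
χ² = (40−40.62)²/40.62 + (23−10.15)²/10.15 + (27−20.31)²/20.31 + (12−50.77)²/50.77 + (30−10.15)²/10.15 = 86.8629
df = 4
p-value (upper-tail) = 0.00000
At α=0.1: p < α → reject H₀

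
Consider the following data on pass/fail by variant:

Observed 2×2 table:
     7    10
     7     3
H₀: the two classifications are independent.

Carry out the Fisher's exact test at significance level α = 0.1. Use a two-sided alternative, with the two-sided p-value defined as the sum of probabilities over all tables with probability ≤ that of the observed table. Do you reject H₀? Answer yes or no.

Margins: r₁=17, r₂=10, c₁=14, c₂=13, n=27
p_obs = C(17,7)·C(10,7)/C(27,14); sum pmf over tables with pmf ≤ p_obs
p-value (two-sided) = 0.23646
At α=0.1: p ≥ α → fail to reject H₀

reject H₀: no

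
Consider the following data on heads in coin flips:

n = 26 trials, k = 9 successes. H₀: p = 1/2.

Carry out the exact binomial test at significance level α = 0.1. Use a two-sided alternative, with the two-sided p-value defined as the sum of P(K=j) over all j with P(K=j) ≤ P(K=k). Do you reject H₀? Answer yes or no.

reject H₀: no

Exact binomial: n=26, k=9, p₀=1/2=0.5000
P(X=j) = C(n,j)·p₀^j·(1−p₀)^(n−j); p = Σ P(X=j) over j with P(X=j) ≤ P(X=9)
p-value (two-sided) = 0.16864
At α=0.1: p ≥ α → fail to reject H₀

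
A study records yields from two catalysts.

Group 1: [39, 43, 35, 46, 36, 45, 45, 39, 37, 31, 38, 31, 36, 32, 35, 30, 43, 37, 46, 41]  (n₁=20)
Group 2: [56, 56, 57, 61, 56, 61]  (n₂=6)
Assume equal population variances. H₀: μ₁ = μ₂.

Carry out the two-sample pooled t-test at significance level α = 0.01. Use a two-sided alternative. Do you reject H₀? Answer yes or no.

reject H₀: yes

x̄₁=38.250, s₁=5.190, n₁=20
x̄₂=57.833, s₂=2.483, n₂=6
s_p² = [19·5.190² + 5·2.483²]/24 = 22.6076
SE = √(s_p²·(1/20+1/6)) = 2.2132
t = (38.250−57.833)/2.2132 = -8.8484
df = 24
p-value (two-sided) = 0.00000
At α=0.01: p < α → reject H₀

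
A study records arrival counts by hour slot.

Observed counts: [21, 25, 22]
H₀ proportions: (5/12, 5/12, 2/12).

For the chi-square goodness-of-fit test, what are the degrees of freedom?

df = k − 1 = 3 − 1 = 2

degrees of freedom = 2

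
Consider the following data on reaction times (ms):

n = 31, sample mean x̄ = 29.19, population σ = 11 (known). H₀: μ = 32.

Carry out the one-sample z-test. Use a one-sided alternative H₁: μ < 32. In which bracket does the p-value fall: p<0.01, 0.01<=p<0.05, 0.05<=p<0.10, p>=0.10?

p-value bracket: 0.05<=p<0.10

SE = σ/√n = 11/√31 = 1.9757
z = (x̄−μ₀)/SE = (29.19−32)/1.9757 = -1.4223
p-value (one-sided, H₁ less) = 0.07747
→ bracket: 0.05<=p<0.10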